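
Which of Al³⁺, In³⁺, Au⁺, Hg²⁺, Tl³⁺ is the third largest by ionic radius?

Tl³⁺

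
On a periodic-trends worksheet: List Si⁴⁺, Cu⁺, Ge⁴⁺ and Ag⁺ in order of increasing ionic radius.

Tabulating Z and e⁻: Si⁴⁺: 10 e⁻, Z=14, Ge⁴⁺: 28 e⁻, Z=32, Cu⁺: 28 e⁻, Z=29, Ag⁺: 46 e⁻, Z=47. Si⁴⁺ < Ge⁴⁺ (same group, period 3 vs 4); Ge⁴⁺ < Cu⁺ (both 28 e⁻, Z=32>29); Cu⁺ < Ag⁺ (same group, 1 shell fewer).

Si⁴⁺ < Ge⁴⁺ < Cu⁺ < Ag⁺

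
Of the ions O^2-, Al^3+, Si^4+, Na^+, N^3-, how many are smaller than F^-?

Isoelectronic series (10 e⁻ each). Size is set by nuclear charge: more protons means a smaller ion. Si^4+ (Z=14), Al^3+ (Z=13), Na^+ (Z=11), F^- (Z=9), O^2- (Z=8), N^3- (Z=7).
Overall: Si^4+ < Al^3+ < Na^+ < F^- < O^2- < N^3-. F^- has 3 below it and 2 above. Count: 3.

3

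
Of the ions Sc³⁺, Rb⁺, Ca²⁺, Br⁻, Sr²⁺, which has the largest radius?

Br⁻

Electron counts and nuclear charges: Sc³⁺ (Z=21, 18 e⁻), Ca²⁺ (Z=20, 18 e⁻), Sr²⁺ (Z=38, 36 e⁻), Rb⁺ (Z=37, 36 e⁻), Br⁻ (Z=35, 36 e⁻). Sc³⁺ < Ca²⁺ (isoelectronic, higher Z=21 is smaller); Ca²⁺ < Sr²⁺ (same group, 1 shell fewer); Sr²⁺ < Rb⁺ (both 36 e⁻, Z=38>37); Rb⁺ < Br⁻ (isoelectronic, higher Z=37 is smaller).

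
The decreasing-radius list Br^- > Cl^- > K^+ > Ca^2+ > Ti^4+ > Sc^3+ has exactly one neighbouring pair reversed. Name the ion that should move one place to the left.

Sc^3+

Compare adjacent ions: both have 18 electrons but Z(Ti)=22 > Z(Sc)=21, so Ti^4+ should be the smaller of the two — yet in this decreasing list Ti^4+ sits before Sc^3+. Nothing else is reversed, so Sc^3+ should move one place to the left.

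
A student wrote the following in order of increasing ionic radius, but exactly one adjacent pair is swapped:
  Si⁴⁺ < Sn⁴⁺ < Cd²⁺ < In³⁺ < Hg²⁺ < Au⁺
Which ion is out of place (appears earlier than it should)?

Cd²⁺

Scanning neighbour by neighbour, only Cd²⁺/In³⁺ violates a trend: In³⁺ and Cd²⁺ share 46 electrons; the higher nuclear charge on In (Z=49) contracts it more, so In³⁺ < Cd²⁺. That makes Cd²⁺ the one sitting a position early relative to where it belongs.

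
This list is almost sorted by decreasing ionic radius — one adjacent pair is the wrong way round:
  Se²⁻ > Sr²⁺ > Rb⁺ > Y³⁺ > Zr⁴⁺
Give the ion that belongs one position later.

Sr²⁺

Check each adjacent pair. Sr²⁺ and Rb⁺ are reversed: both have 36 electrons but Z(Sr)=38 > Z(Rb)=37, so Sr²⁺ should be the smaller of the two. No other neighbouring pair contradicts the periodic trends, so Sr²⁺ is the ion listed too early.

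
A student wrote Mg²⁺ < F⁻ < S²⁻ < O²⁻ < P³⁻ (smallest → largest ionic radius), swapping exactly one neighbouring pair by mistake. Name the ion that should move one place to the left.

O²⁻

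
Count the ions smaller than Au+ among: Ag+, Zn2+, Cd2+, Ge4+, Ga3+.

Work out protons and electrons: Ge4+: 28 e⁻, Z=32, Ga3+: 28 e⁻, Z=31, Zn2+: 28 e⁻, Z=30, Cd2+: 46 e⁻, Z=48, Ag+: 46 e⁻, Z=47, Au+: 78 e⁻, Z=79. Ge4+ < Ga3+ (isoelectronic, higher Z=32 is smaller); Ga3+ < Zn2+ (both 28 e⁻, Z=31>30); Zn2+ < Cd2+ (same group, 1 shell fewer); Cd2+ < Ag+ (both 46 e⁻, Z=48>47); Ag+ < Au+ (same group, 1 shell fewer).
Placing each against Au+: smaller — Ge4+, Ga3+, Zn2+, Cd2+, Ag+; larger — none. Count: 5.

5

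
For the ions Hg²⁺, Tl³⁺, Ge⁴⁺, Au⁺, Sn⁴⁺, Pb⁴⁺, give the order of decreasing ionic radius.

First list Z and electron count for each: Ge⁴⁺ (Z=32, 28 e⁻), Sn⁴⁺ (Z=50, 46 e⁻), Pb⁴⁺ (Z=82, 78 e⁻), Tl³⁺ (Z=81, 78 e⁻), Hg²⁺ (Z=80, 78 e⁻), Au⁺ (Z=79, 78 e⁻). Ge⁴⁺ < Sn⁴⁺ (same group, 1 shell fewer); Sn⁴⁺ < Pb⁴⁺ (same group, 1 shell fewer); Pb⁴⁺ < Tl³⁺ (isoelectronic, higher Z=82 is smaller); Tl³⁺ < Hg²⁺ (isoelectronic, higher Z=81 is smaller); Hg²⁺ < Au⁺ (both 78 e⁻, Z=80>79).

Au⁺ > Hg²⁺ > Tl³⁺ > Pb⁴⁺ > Sn⁴⁺ > Ge⁴⁺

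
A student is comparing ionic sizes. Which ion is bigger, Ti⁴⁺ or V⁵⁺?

Ti⁴⁺

Isoelectronic series (18 e⁻ each). Size is set by nuclear charge: more protons means a smaller ion. V⁵⁺ (Z=23), Ti⁴⁺ (Z=22).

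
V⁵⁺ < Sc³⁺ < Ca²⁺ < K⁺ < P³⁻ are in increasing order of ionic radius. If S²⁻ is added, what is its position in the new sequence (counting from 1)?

5

These species are isoelectronic with 18 electrons. The only difference is the number of protons: V⁵⁺ (Z=23), Sc³⁺ (Z=21), Ca²⁺ (Z=20), K⁺ (Z=19), S²⁻ (Z=16), P³⁻ (Z=15). The strongest nuclear pull (V⁵⁺) gives the smallest ion.
The complete sequence is V⁵⁺ < Sc³⁺ < Ca²⁺ < K⁺ < S²⁻ < P³⁻. S²⁻ sits at position 5.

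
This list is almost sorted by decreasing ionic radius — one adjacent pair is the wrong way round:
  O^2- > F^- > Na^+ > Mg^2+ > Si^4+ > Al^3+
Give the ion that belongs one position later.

Compare adjacent ions: they are isoelectronic (10 e⁻) and Si has more protons than Al (14 vs 13), making Si^4+ smaller — yet in this decreasing list Si^4+ sits before Al^3+. Nothing else is reversed, so Si^4+ should move one place to the right.

Si^4+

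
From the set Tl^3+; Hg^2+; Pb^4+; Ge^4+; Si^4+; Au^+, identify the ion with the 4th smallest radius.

Tl^3+

Work out protons and electrons: Si^4+ (Z=14, 10 e⁻), Ge^4+ (Z=32, 28 e⁻), Pb^4+ (Z=82, 78 e⁻), Tl^3+ (Z=81, 78 e⁻), Hg^2+ (Z=80, 78 e⁻), Au^+ (Z=79, 78 e⁻). Si^4+ < Ge^4+ (same group, period 3 vs 4); Ge^4+ < Pb^4+ (same group, period 4 vs 6); Pb^4+ < Tl^3+ (both 78 e⁻, Z=82>81); Tl^3+ < Hg^2+ (isoelectronic, higher Z=81 is smaller); Hg^2+ < Au^+ (both 78 e⁻, Z=80>79).
Ordering: Si^4+ < Ge^4+ < Pb^4+ < Tl^3+ < Hg^2+ < Au^+. The 4th smallest is Tl^3+.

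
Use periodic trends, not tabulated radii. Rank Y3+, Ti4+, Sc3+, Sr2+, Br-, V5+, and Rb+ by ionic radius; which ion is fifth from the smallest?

First list Z and electron count for each: V5+ (Z=23, 18 e⁻), Ti4+ (Z=22, 18 e⁻), Sc3+ (Z=21, 18 e⁻), Y3+ (Z=39, 36 e⁻), Sr2+ (Z=38, 36 e⁻), Rb+ (Z=37, 36 e⁻), Br- (Z=35, 36 e⁻). V5+ < Ti4+ (both 18 e⁻, Z=23>22); Ti4+ < Sc3+ (isoelectronic, higher Z=22 is smaller); Sc3+ < Y3+ (same group, 1 shell fewer); Y3+ < Sr2+ (isoelectronic, higher Z=39 is smaller); Sr2+ < Rb+ (isoelectronic, higher Z=38 is smaller); Rb+ < Br- (isoelectronic, higher Z=37 is smaller).
Ordering: V5+ < Ti4+ < Sc3+ < Y3+ < Sr2+ < Rb+ < Br-. The fifth smallest is Sr2+.

Sr2+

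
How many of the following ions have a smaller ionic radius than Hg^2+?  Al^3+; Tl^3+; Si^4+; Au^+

Work out protons and electrons: Si^4+ has 10 e⁻ (Z=14), Al^3+ has 10 e⁻ (Z=13), Tl^3+ has 78 e⁻ (Z=81), Hg^2+ has 78 e⁻ (Z=80), Au^+ has 78 e⁻ (Z=79). Si^4+ < Al^3+ (both 10 e⁻, Z=14>13); Al^3+ < Tl^3+ (same group, 3 shells fewer); Tl^3+ < Hg^2+ (both 78 e⁻, Z=81>80); Hg^2+ < Au^+ (isoelectronic, higher Z=80 is smaller).
Overall: Si^4+ < Al^3+ < Tl^3+ < Hg^2+ < Au^+. Hg^2+ has 3 below it and 1 above. That's 3.

3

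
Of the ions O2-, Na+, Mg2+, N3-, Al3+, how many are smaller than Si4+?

Isoelectronic series (10 e⁻ each). Size is set by nuclear charge: more protons means a smaller ion. Si4+ (Z=14), Al3+ (Z=13), Mg2+ (Z=12), Na+ (Z=11), O2- (Z=8), N3- (Z=7).
Relative to Si4+, the ions that are smaller are none. So 0 are smaller.

0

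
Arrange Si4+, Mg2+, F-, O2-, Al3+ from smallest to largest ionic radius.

Si4+ < Al3+ < Mg2+ < F- < O2-

All of these have 10 electrons (isoelectronic). With the same electron cloud, the ion with the most protons pulls it in tightest. Nuclear charges: Si4+ (Z=14), Al3+ (Z=13), Mg2+ (Z=12), F- (Z=9), O2- (Z=8). Highest Z is smallest.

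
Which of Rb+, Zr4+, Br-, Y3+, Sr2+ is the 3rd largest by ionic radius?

Sr2+

Isoelectronic series (36 e⁻ each). Size is set by nuclear charge: more protons means a smaller ion. Zr4+ (Z=40), Y3+ (Z=39), Sr2+ (Z=38), Rb+ (Z=37), Br- (Z=35).
That gives Zr4+ < Y3+ < Sr2+ < Rb+ < Br-. From the largest end, number 3 is Sr2+.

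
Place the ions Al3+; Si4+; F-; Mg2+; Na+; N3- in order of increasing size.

Each ion has 10 electrons. The ranking follows nuclear charge in reverse — greater Z gives a smaller radius. Si4+ (Z=14), Al3+ (Z=13), Mg2+ (Z=12), Na+ (Z=11), F- (Z=9), N3- (Z=7).

Si4+ < Al3+ < Mg2+ < Na+ < F- < N3-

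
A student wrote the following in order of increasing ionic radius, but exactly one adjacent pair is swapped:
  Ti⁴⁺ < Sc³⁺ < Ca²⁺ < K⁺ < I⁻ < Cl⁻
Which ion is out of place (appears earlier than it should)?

I⁻

The pair I⁻, Cl⁻ is the wrong way round — same group and charge — period 3 sits above period 5, so Cl⁻ is smaller. All other adjacent pairs agree with periodic trends, so I⁻ is the misplaced ion.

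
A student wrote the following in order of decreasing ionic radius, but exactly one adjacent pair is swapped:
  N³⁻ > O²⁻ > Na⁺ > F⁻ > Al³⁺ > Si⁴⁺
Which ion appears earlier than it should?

Compare adjacent ions: both have 10 electrons but Z(Na)=11 > Z(F)=9, so Na⁺ should be the smaller of the two — yet in this decreasing list Na⁺ sits before F⁻. Nothing else is reversed, so Na⁺ should move one place to the right.

Na⁺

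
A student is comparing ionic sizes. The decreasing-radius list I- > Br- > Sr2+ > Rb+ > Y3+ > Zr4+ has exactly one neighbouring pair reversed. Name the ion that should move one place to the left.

Rb+

Check each adjacent pair. Sr2+ and Rb+ are reversed: they are isoelectronic (36 e⁻) and Sr has more protons than Rb (38 vs 37), making Sr2+ smaller. No other neighbouring pair contradicts the periodic trends, so Rb+ is the ion listed too late.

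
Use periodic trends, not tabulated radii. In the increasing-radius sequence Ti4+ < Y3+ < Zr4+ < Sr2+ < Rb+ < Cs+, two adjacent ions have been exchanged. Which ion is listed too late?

The pair Y3+, Zr4+ is the wrong way round — they are isoelectronic (36 e⁻) and Zr has more protons than Y (40 vs 39), making Zr4+ smaller. All other adjacent pairs agree with periodic trends, so Zr4+ is the misplaced ion.

Zr4+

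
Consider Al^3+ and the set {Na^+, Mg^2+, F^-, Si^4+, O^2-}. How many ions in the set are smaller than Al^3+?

Isoelectronic series (10 e⁻ each). Size is set by nuclear charge: more protons means a smaller ion. Si^4+ (Z=14), Al^3+ (Z=13), Mg^2+ (Z=12), Na^+ (Z=11), F^- (Z=9), O^2- (Z=8).
Ordering all of them (including Al^3+) by radius gives Si^4+ < Al^3+ < Mg^2+ < Na^+ < F^- < O^2-. So 1 is smaller.

1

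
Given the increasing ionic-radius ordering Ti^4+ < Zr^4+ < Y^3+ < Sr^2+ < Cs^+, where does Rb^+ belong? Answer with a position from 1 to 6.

First list Z and electron count for each: Ti^4+ has 18 e⁻ (Z=22), Zr^4+ has 36 e⁻ (Z=40), Y^3+ has 36 e⁻ (Z=39), Sr^2+ has 36 e⁻ (Z=38), Rb^+ has 36 e⁻ (Z=37), Cs^+ has 54 e⁻ (Z=55). Ti^4+ < Zr^4+ (same group, 1 shell fewer); Zr^4+ < Y^3+ (isoelectronic, higher Z=40 is smaller); Y^3+ < Sr^2+ (isoelectronic, higher Z=39 is smaller); Sr^2+ < Rb^+ (both 36 e⁻, Z=38>37); Rb^+ < Cs^+ (same group, 1 shell fewer).
Putting Rb^+ in gives Ti^4+ < Zr^4+ < Y^3+ < Sr^2+ < Rb^+ < Cs^+; it lands at slot 5.

5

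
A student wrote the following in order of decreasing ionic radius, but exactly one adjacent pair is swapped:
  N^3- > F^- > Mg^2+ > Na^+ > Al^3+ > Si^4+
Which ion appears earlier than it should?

Mg^2+

Check each adjacent pair. Mg^2+ and Na^+ are reversed: they are isoelectronic (10 e⁻) and Mg has more protons than Na (12 vs 11), making Mg^2+ smaller. No other neighbouring pair contradicts the periodic trends, so Mg^2+ is the ion listed too early.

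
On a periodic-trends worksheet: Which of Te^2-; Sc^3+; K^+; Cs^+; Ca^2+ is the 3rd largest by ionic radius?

Tabulating Z and e⁻: Sc^3+: 18 e⁻, Z=21, Ca^2+: 18 e⁻, Z=20, K^+: 18 e⁻, Z=19, Cs^+: 54 e⁻, Z=55, Te^2-: 54 e⁻, Z=52. Sc^3+ < Ca^2+ (both 18 e⁻, Z=21>20); Ca^2+ < K^+ (isoelectronic, higher Z=20 is smaller); K^+ < Cs^+ (same group, period 4 vs 6); Cs^+ < Te^2- (both 54 e⁻, Z=55>52).
Ordering: Sc^3+ < Ca^2+ < K^+ < Cs^+ < Te^2-. The 3rd largest is K^+.

K^+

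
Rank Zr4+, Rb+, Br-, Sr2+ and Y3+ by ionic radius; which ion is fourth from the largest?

All of these have 36 electrons (isoelectronic). With the same electron cloud, the ion with the most protons pulls it in tightest. Nuclear charges: Zr4+ (Z=40), Y3+ (Z=39), Sr2+ (Z=38), Rb+ (Z=37), Br- (Z=35). Highest Z is smallest.
Full ascending order: Zr4+ < Y3+ < Sr2+ < Rb+ < Br-. Counting from the largest, position 4 is Y3+.

Y3+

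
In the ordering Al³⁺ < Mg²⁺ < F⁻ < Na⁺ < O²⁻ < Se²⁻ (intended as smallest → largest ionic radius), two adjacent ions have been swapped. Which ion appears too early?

Compare adjacent ions: both have 10 electrons but Z(Na)=11 > Z(F)=9, so Na⁺ should be the smaller of the two — yet in this increasing list F⁻ sits before Na⁺. Nothing else is reversed, so F⁻ should move one place to the right.

F⁻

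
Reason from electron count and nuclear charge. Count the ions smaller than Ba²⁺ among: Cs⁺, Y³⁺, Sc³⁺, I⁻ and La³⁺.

3

Work out protons and electrons: Sc³⁺ (Z=21, 18 e⁻), Y³⁺ (Z=39, 36 e⁻), La³⁺ (Z=57, 54 e⁻), Ba²⁺ (Z=56, 54 e⁻), Cs⁺ (Z=55, 54 e⁻), I⁻ (Z=53, 54 e⁻). Sc³⁺ < Y³⁺ (same group, 1 shell fewer); Y³⁺ < La³⁺ (same group, period 5 vs 6); La³⁺ < Ba²⁺ (both 54 e⁻, Z=57>56); Ba²⁺ < Cs⁺ (both 54 e⁻, Z=56>55); Cs⁺ < I⁻ (isoelectronic, higher Z=55 is smaller).
Relative to Ba²⁺, the ions that are smaller are Sc³⁺, Y³⁺, La³⁺. So 3 are smaller.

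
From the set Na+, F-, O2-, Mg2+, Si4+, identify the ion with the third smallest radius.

Na+

These species are isoelectronic with 10 electrons. The only difference is the number of protons: Si4+ (Z=14), Mg2+ (Z=12), Na+ (Z=11), F- (Z=9), O2- (Z=8). The strongest nuclear pull (Si4+) gives the smallest ion.
So the order is Si4+ < Mg2+ < Na+ < F- < O2-; the 3rd-smallest ion is Na+.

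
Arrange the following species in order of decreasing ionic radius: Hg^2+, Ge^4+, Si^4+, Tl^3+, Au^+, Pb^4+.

Electron counts and nuclear charges: Si^4+: 10 e⁻, Z=14, Ge^4+: 28 e⁻, Z=32, Pb^4+: 78 e⁻, Z=82, Tl^3+: 78 e⁻, Z=81, Hg^2+: 78 e⁻, Z=80, Au^+: 78 e⁻, Z=79. Si^4+ < Ge^4+ (same group, 1 shell fewer); Ge^4+ < Pb^4+ (same group, period 4 vs 6); Pb^4+ < Tl^3+ (isoelectronic, higher Z=82 is smaller); Tl^3+ < Hg^2+ (isoelectronic, higher Z=81 is smaller); Hg^2+ < Au^+ (both 78 e⁻, Z=80>79).

Au^+ > Hg^2+ > Tl^3+ > Pb^4+ > Ge^4+ > Si^4+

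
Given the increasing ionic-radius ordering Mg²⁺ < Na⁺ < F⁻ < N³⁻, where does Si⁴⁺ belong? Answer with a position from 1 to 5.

Isoelectronic series (10 e⁻ each). Size is set by nuclear charge: more protons means a smaller ion. Si⁴⁺ (Z=14), Mg²⁺ (Z=12), Na⁺ (Z=11), F⁻ (Z=9), N³⁻ (Z=7).
Merged order: Si⁴⁺ < Mg²⁺ < Na⁺ < F⁻ < N³⁻ — Si⁴⁺ is number 1.

1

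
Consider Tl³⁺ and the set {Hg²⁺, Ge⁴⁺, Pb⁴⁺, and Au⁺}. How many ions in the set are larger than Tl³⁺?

Work out protons and electrons: Ge⁴⁺ (Z=32, 28 e⁻), Pb⁴⁺ (Z=82, 78 e⁻), Tl³⁺ (Z=81, 78 e⁻), Hg²⁺ (Z=80, 78 e⁻), Au⁺ (Z=79, 78 e⁻). Ge⁴⁺ < Pb⁴⁺ (same group, 2 shells fewer); Pb⁴⁺ < Tl³⁺ (both 78 e⁻, Z=82>81); Tl³⁺ < Hg²⁺ (isoelectronic, higher Z=81 is smaller); Hg²⁺ < Au⁺ (both 78 e⁻, Z=80>79).
Relative to Tl³⁺, the ions that are larger are Hg²⁺, Au⁺. Count: 2.

2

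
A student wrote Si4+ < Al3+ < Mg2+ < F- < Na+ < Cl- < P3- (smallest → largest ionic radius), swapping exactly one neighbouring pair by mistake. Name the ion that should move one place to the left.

Check each adjacent pair. F- and Na+ are reversed: Na+ and F- share 10 electrons; the higher nuclear charge on Na (Z=11) contracts it more, so Na+ < F-. No other neighbouring pair contradicts the periodic trends, so Na+ is the ion listed too late.

Na+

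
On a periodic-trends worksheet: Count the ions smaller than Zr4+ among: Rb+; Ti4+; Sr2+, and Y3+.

1

Work out protons and electrons: Ti4+ (Z=22, 18 e⁻), Zr4+ (Z=40, 36 e⁻), Y3+ (Z=39, 36 e⁻), Sr2+ (Z=38, 36 e⁻), Rb+ (Z=37, 36 e⁻). Ti4+ < Zr4+ (same group, period 4 vs 5); Zr4+ < Y3+ (both 36 e⁻, Z=40>39); Y3+ < Sr2+ (both 36 e⁻, Z=39>38); Sr2+ < Rb+ (isoelectronic, higher Z=38 is smaller).
Placing each against Zr4+: smaller — Ti4+; larger — Y3+, Sr2+, Rb+. Count: 1.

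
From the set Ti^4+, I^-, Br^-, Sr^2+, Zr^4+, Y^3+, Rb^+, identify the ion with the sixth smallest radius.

Br^-

Electron counts and nuclear charges: Ti^4+: 18 e⁻, Z=22, Zr^4+: 36 e⁻, Z=40, Y^3+: 36 e⁻, Z=39, Sr^2+: 36 e⁻, Z=38, Rb^+: 36 e⁻, Z=37, Br^-: 36 e⁻, Z=35, I^-: 54 e⁻, Z=53. Ti^4+ < Zr^4+ (same group, 1 shell fewer); Zr^4+ < Y^3+ (isoelectronic, higher Z=40 is smaller); Y^3+ < Sr^2+ (both 36 e⁻, Z=39>38); Sr^2+ < Rb^+ (isoelectronic, higher Z=38 is smaller); Rb^+ < Br^- (isoelectronic, higher Z=37 is smaller); Br^- < I^- (same group, period 4 vs 5).
Ordering: Ti^4+ < Zr^4+ < Y^3+ < Sr^2+ < Rb^+ < Br^- < I^-. The sixth smallest is Br^-.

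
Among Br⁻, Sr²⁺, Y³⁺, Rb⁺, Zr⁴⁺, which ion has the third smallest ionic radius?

Sr²⁺

Each ion has 36 electrons. The ranking follows nuclear charge in reverse — greater Z gives a smaller radius. Zr⁴⁺ (Z=40), Y³⁺ (Z=39), Sr²⁺ (Z=38), Rb⁺ (Z=37), Br⁻ (Z=35).
Full ascending order: Zr⁴⁺ < Y³⁺ < Sr²⁺ < Rb⁺ < Br⁻. Counting from the smallest, position 3 is Sr²⁺.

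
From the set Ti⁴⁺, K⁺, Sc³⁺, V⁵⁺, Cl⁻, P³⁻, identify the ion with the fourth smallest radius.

Isoelectronic series (18 e⁻ each). Size is set by nuclear charge: more protons means a smaller ion. V⁵⁺ (Z=23), Ti⁴⁺ (Z=22), Sc³⁺ (Z=21), K⁺ (Z=19), Cl⁻ (Z=17), P³⁻ (Z=15).
Full ascending order: V⁵⁺ < Ti⁴⁺ < Sc³⁺ < K⁺ < Cl⁻ < P³⁻. Counting from the smallest, position 4 is K⁺.

K⁺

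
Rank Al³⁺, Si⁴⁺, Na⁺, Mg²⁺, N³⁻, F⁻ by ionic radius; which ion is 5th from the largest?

Al³⁺

These species are isoelectronic with 10 electrons. The only difference is the number of protons: Si⁴⁺ (Z=14), Al³⁺ (Z=13), Mg²⁺ (Z=12), Na⁺ (Z=11), F⁻ (Z=9), N³⁻ (Z=7). The strongest nuclear pull (Si⁴⁺) gives the smallest ion.
Ordering: Si⁴⁺ < Al³⁺ < Mg²⁺ < Na⁺ < F⁻ < N³⁻. The 5th largest is Al³⁺.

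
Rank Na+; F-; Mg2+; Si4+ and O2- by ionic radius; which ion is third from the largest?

Each ion has 10 electrons. The ranking follows nuclear charge in reverse — greater Z gives a smaller radius. Si4+ (Z=14), Mg2+ (Z=12), Na+ (Z=11), F- (Z=9), O2- (Z=8).
That gives Si4+ < Mg2+ < Na+ < F- < O2-. From the largest end, number 3 is Na+.

Na+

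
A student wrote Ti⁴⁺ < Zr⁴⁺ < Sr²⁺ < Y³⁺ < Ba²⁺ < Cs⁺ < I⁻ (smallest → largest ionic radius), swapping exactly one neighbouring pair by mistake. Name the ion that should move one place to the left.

Compare adjacent ions: they are isoelectronic (36 e⁻) and Y has more protons than Sr (39 vs 38), making Y³⁺ smaller — yet in this increasing list Sr²⁺ sits before Y³⁺. Nothing else is reversed, so Y³⁺ should move one place to the left.

Y³⁺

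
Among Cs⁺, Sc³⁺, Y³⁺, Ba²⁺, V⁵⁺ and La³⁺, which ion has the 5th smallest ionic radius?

Ba²⁺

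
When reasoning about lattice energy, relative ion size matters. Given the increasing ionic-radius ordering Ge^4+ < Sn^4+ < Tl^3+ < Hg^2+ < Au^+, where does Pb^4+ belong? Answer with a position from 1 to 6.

Ge^4+: 28 e⁻, Z=32, Sn^4+: 46 e⁻, Z=50, Pb^4+: 78 e⁻, Z=82, Tl^3+: 78 e⁻, Z=81, Hg^2+: 78 e⁻, Z=80, Au^+: 78 e⁻, Z=79. Ge^4+ < Sn^4+ (same group, 1 shell fewer); Sn^4+ < Pb^4+ (same group, period 5 vs 6); Pb^4+ < Tl^3+ (both 78 e⁻, Z=82>81); Tl^3+ < Hg^2+ (isoelectronic, higher Z=81 is smaller); Hg^2+ < Au^+ (both 78 e⁻, Z=80>79).
The complete sequence is Ge^4+ < Sn^4+ < Pb^4+ < Tl^3+ < Hg^2+ < Au^+. Pb^4+ sits at position 3.

3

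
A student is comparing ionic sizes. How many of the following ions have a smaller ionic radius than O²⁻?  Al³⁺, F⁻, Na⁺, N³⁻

Each ion has 10 electrons. The ranking follows nuclear charge in reverse — greater Z gives a smaller radius. Al³⁺ (Z=13), Na⁺ (Z=11), F⁻ (Z=9), O²⁻ (Z=8), N³⁻ (Z=7).
Placing each against O²⁻: smaller — Al³⁺, Na⁺, F⁻; larger — N³⁻. So 3 are smaller.

3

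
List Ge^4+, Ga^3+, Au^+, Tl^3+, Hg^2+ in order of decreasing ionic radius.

Au^+ > Hg^2+ > Tl^3+ > Ga^3+ > Ge^4+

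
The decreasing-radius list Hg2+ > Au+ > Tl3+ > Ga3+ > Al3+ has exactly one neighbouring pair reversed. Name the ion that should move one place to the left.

Check each adjacent pair. Hg2+ and Au+ are reversed: Hg2+ and Au+ share 78 electrons; the higher nuclear charge on Hg (Z=80) contracts it more, so Hg2+ < Au+. No other neighbouring pair contradicts the periodic trends, so Au+ is the ion listed too late.

Au+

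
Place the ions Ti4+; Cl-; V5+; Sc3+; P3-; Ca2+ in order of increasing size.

These species are isoelectronic with 18 electrons. The only difference is the number of protons: V5+ (Z=23), Ti4+ (Z=22), Sc3+ (Z=21), Ca2+ (Z=20), Cl- (Z=17), P3- (Z=15). The strongest nuclear pull (V5+) gives the smallest ion.

V5+ < Ti4+ < Sc3+ < Ca2+ < Cl- < P3-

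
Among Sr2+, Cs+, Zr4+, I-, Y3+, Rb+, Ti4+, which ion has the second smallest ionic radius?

Zr4+

Tabulating Z and e⁻: Ti4+ has 18 e⁻ (Z=22), Zr4+ has 36 e⁻ (Z=40), Y3+ has 36 e⁻ (Z=39), Sr2+ has 36 e⁻ (Z=38), Rb+ has 36 e⁻ (Z=37), Cs+ has 54 e⁻ (Z=55), I- has 54 e⁻ (Z=53). Ti4+ < Zr4+ (same group, 1 shell fewer); Zr4+ < Y3+ (both 36 e⁻, Z=40>39); Y3+ < Sr2+ (both 36 e⁻, Z=39>38); Sr2+ < Rb+ (isoelectronic, higher Z=38 is smaller); Rb+ < Cs+ (same group, period 5 vs 6); Cs+ < I- (both 54 e⁻, Z=55>53).
Ordering: Ti4+ < Zr4+ < Y3+ < Sr2+ < Rb+ < Cs+ < I-. The second smallest is Zr4+.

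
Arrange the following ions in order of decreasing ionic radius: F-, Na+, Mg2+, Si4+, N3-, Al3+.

N3- > F- > Na+ > Mg2+ > Al3+ > Si4+

These species are isoelectronic with 10 electrons. The only difference is the number of protons: Si4+ (Z=14), Al3+ (Z=13), Mg2+ (Z=12), Na+ (Z=11), F- (Z=9), N3- (Z=7). The strongest nuclear pull (Si4+) gives the smallest ion.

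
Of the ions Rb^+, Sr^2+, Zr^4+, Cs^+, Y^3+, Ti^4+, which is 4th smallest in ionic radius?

Sr^2+

Tabulating Z and e⁻: Ti^4+: 18 e⁻, Z=22, Zr^4+: 36 e⁻, Z=40, Y^3+: 36 e⁻, Z=39, Sr^2+: 36 e⁻, Z=38, Rb^+: 36 e⁻, Z=37, Cs^+: 54 e⁻, Z=55. Ti^4+ < Zr^4+ (same group, 1 shell fewer); Zr^4+ < Y^3+ (isoelectronic, higher Z=40 is smaller); Y^3+ < Sr^2+ (isoelectronic, higher Z=39 is smaller); Sr^2+ < Rb^+ (isoelectronic, higher Z=38 is smaller); Rb^+ < Cs^+ (same group, 1 shell fewer).
Ordering: Ti^4+ < Zr^4+ < Y^3+ < Sr^2+ < Rb^+ < Cs^+. The 4th smallest is Sr^2+.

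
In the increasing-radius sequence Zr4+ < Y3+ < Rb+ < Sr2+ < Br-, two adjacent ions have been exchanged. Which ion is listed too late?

Sr2+

Check each adjacent pair. Rb+ and Sr2+ are reversed: they are isoelectronic (36 e⁻) and Sr has more protons than Rb (38 vs 37), making Sr2+ smaller. No other neighbouring pair contradicts the periodic trends, so Sr2+ is the ion listed too late.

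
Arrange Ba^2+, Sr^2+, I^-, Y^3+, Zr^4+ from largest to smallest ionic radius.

I^- > Ba^2+ > Sr^2+ > Y^3+ > Zr^4+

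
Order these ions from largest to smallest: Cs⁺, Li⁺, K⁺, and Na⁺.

Cs⁺ > K⁺ > Na⁺ > Li⁺

All are in the same group with charge +1. Radius grows down the group as n (the outermost shell) increases.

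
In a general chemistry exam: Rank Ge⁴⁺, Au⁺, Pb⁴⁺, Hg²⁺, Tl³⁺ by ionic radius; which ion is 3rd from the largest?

Tl³⁺

Ge⁴⁺: 28 e⁻, Z=32, Pb⁴⁺: 78 e⁻, Z=82, Tl³⁺: 78 e⁻, Z=81, Hg²⁺: 78 e⁻, Z=80, Au⁺: 78 e⁻, Z=79. Ge⁴⁺ < Pb⁴⁺ (same group, period 4 vs 6); Pb⁴⁺ < Tl³⁺ (both 78 e⁻, Z=82>81); Tl³⁺ < Hg²⁺ (both 78 e⁻, Z=81>80); Hg²⁺ < Au⁺ (both 78 e⁻, Z=80>79).
Ordering: Ge⁴⁺ < Pb⁴⁺ < Tl³⁺ < Hg²⁺ < Au⁺. The 3rd largest is Tl³⁺.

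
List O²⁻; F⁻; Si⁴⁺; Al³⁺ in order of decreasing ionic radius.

O²⁻ > F⁻ > Al³⁺ > Si⁴⁺

All of these have 10 electrons (isoelectronic). With the same electron cloud, the ion with the most protons pulls it in tightest. Nuclear charges: Si⁴⁺ (Z=14), Al³⁺ (Z=13), F⁻ (Z=9), O²⁻ (Z=8). Highest Z is smallest.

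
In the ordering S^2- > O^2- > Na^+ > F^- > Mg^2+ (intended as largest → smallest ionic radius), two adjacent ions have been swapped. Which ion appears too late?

F^-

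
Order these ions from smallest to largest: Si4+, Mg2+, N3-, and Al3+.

Isoelectronic series (10 e⁻ each). Size is set by nuclear charge: more protons means a smaller ion. Si4+ (Z=14), Al3+ (Z=13), Mg2+ (Z=12), N3- (Z=7).

Si4+ < Al3+ < Mg2+ < N3-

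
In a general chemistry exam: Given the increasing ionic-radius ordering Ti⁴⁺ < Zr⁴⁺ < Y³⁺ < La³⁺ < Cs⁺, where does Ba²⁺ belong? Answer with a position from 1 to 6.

5

Ti⁴⁺ has 18 e⁻ (Z=22), Zr⁴⁺ has 36 e⁻ (Z=40), Y³⁺ has 36 e⁻ (Z=39), La³⁺ has 54 e⁻ (Z=57), Ba²⁺ has 54 e⁻ (Z=56), Cs⁺ has 54 e⁻ (Z=55). Ti⁴⁺ < Zr⁴⁺ (same group, 1 shell fewer); Zr⁴⁺ < Y³⁺ (isoelectronic, higher Z=40 is smaller); Y³⁺ < La³⁺ (same group, 1 shell fewer); La³⁺ < Ba²⁺ (isoelectronic, higher Z=57 is smaller); Ba²⁺ < Cs⁺ (isoelectronic, higher Z=56 is smaller).
The complete sequence is Ti⁴⁺ < Zr⁴⁺ < Y³⁺ < La³⁺ < Ba²⁺ < Cs⁺. Ba²⁺ sits at position 5.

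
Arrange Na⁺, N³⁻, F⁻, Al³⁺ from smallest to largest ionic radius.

Al³⁺ < Na⁺ < F⁻ < N³⁻

Each ion has 10 electrons. The ranking follows nuclear charge in reverse — greater Z gives a smaller radius. Al³⁺ (Z=13), Na⁺ (Z=11), F⁻ (Z=9), N³⁻ (Z=7).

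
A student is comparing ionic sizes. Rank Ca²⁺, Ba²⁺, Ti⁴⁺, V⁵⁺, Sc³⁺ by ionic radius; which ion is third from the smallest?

Sc³⁺

Electron counts and nuclear charges: V⁵⁺: 18 e⁻, Z=23, Ti⁴⁺: 18 e⁻, Z=22, Sc³⁺: 18 e⁻, Z=21, Ca²⁺: 18 e⁻, Z=20, Ba²⁺: 54 e⁻, Z=56. V⁵⁺ < Ti⁴⁺ (isoelectronic, higher Z=23 is smaller); Ti⁴⁺ < Sc³⁺ (isoelectronic, higher Z=22 is smaller); Sc³⁺ < Ca²⁺ (both 18 e⁻, Z=21>20); Ca²⁺ < Ba²⁺ (same group, 2 shells fewer).
Full ascending order: V⁵⁺ < Ti⁴⁺ < Sc³⁺ < Ca²⁺ < Ba²⁺. Counting from the smallest, position 3 is Sc³⁺.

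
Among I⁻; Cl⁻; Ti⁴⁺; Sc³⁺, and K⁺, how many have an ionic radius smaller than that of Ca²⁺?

First list Z and electron count for each: Ti⁴⁺ (Z=22, 18 e⁻), Sc³⁺ (Z=21, 18 e⁻), Ca²⁺ (Z=20, 18 e⁻), K⁺ (Z=19, 18 e⁻), Cl⁻ (Z=17, 18 e⁻), I⁻ (Z=53, 54 e⁻). Ti⁴⁺ < Sc³⁺ (isoelectronic, higher Z=22 is smaller); Sc³⁺ < Ca²⁺ (both 18 e⁻, Z=21>20); Ca²⁺ < K⁺ (both 18 e⁻, Z=20>19); K⁺ < Cl⁻ (isoelectronic, higher Z=19 is smaller); Cl⁻ < I⁻ (same group, 2 shells fewer).
Placing each against Ca²⁺: smaller — Ti⁴⁺, Sc³⁺; larger — K⁺, Cl⁻, I⁻. So 2 are smaller.

2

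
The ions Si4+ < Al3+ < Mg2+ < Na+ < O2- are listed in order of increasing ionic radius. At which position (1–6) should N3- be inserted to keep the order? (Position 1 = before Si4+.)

6

Each ion has 10 electrons. The ranking follows nuclear charge in reverse — greater Z gives a smaller radius. Si4+ (Z=14), Al3+ (Z=13), Mg2+ (Z=12), Na+ (Z=11), O2- (Z=8), N3- (Z=7).
Merged order: Si4+ < Al3+ < Mg2+ < Na+ < O2- < N3- — N3- is number 6.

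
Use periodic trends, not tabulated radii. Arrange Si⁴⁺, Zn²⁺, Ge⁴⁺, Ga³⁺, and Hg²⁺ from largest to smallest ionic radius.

Hg²⁺ > Zn²⁺ > Ga³⁺ > Ge⁴⁺ > Si⁴⁺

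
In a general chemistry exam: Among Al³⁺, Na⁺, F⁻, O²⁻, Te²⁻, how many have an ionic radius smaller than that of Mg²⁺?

First list Z and electron count for each: Al³⁺ has 10 e⁻ (Z=13), Mg²⁺ has 10 e⁻ (Z=12), Na⁺ has 10 e⁻ (Z=11), F⁻ has 10 e⁻ (Z=9), O²⁻ has 10 e⁻ (Z=8), Te²⁻ has 54 e⁻ (Z=52). Al³⁺ < Mg²⁺ (both 10 e⁻, Z=13>12); Mg²⁺ < Na⁺ (isoelectronic, higher Z=12 is smaller); Na⁺ < F⁻ (both 10 e⁻, Z=11>9); F⁻ < O²⁻ (both 10 e⁻, Z=9>8); O²⁻ < Te²⁻ (same group, 3 shells fewer).
Relative to Mg²⁺, the ions that are smaller are Al³⁺. That's 1.

1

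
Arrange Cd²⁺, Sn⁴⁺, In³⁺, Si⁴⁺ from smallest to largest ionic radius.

Si⁴⁺ < Sn⁴⁺ < In³⁺ < Cd²⁺

Si⁴⁺ has 10 e⁻ (Z=14), Sn⁴⁺ has 46 e⁻ (Z=50), In³⁺ has 46 e⁻ (Z=49), Cd²⁺ has 46 e⁻ (Z=48). Si⁴⁺ < Sn⁴⁺ (same group, 2 shells fewer); Sn⁴⁺ < In³⁺ (isoelectronic, higher Z=50 is smaller); In³⁺ < Cd²⁺ (both 46 e⁻, Z=49>48).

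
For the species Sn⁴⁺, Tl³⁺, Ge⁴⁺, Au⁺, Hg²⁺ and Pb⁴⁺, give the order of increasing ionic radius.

Ge⁴⁺ < Sn⁴⁺ < Pb⁴⁺ < Tl³⁺ < Hg²⁺ < Au⁺

First list Z and electron count for each: Ge⁴⁺ has 28 e⁻ (Z=32), Sn⁴⁺ has 46 e⁻ (Z=50), Pb⁴⁺ has 78 e⁻ (Z=82), Tl³⁺ has 78 e⁻ (Z=81), Hg²⁺ has 78 e⁻ (Z=80), Au⁺ has 78 e⁻ (Z=79). Ge⁴⁺ < Sn⁴⁺ (same group, 1 shell fewer); Sn⁴⁺ < Pb⁴⁺ (same group, 1 shell fewer); Pb⁴⁺ < Tl³⁺ (both 78 e⁻, Z=82>81); Tl³⁺ < Hg²⁺ (both 78 e⁻, Z=81>80); Hg²⁺ < Au⁺ (isoelectronic, higher Z=80 is smaller).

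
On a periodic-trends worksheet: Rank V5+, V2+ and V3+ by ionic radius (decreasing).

These are all V ions. Removing more electrons (higher positive charge) pulls the remaining electrons in closer, so V5+ is smallest and V2+ is largest.

V2+ > V3+ > V5+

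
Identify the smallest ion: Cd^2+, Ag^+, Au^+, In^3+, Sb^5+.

Sb^5+

Sb^5+ (Z=51, 46 e⁻), In^3+ (Z=49, 46 e⁻), Cd^2+ (Z=48, 46 e⁻), Ag^+ (Z=47, 46 e⁻), Au^+ (Z=79, 78 e⁻). Sb^5+ < In^3+ (both 46 e⁻, Z=51>49); In^3+ < Cd^2+ (both 46 e⁻, Z=49>48); Cd^2+ < Ag^+ (both 46 e⁻, Z=48>47); Ag^+ < Au^+ (same group, period 5 vs 6).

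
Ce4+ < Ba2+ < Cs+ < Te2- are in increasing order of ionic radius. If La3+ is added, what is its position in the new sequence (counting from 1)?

2

Isoelectronic series (54 e⁻ each). Size is set by nuclear charge: more protons means a smaller ion. Ce4+ (Z=58), La3+ (Z=57), Ba2+ (Z=56), Cs+ (Z=55), Te2- (Z=52).
Merged order: Ce4+ < La3+ < Ba2+ < Cs+ < Te2- — La3+ is number 2.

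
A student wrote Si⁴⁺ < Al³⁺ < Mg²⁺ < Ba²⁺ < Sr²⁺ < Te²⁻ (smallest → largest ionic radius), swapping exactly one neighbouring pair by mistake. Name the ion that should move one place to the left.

Sr²⁺

Check each adjacent pair. Ba²⁺ and Sr²⁺ are reversed: same group and charge — period 5 sits above period 6, so Sr²⁺ is smaller. No other neighbouring pair contradicts the periodic trends, so Sr²⁺ is the ion listed too late.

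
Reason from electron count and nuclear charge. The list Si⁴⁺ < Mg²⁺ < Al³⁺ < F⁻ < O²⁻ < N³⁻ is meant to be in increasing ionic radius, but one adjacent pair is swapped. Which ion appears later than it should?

Compare adjacent ions: Al³⁺ and Mg²⁺ share 10 electrons; the higher nuclear charge on Al (Z=13) contracts it more, so Al³⁺ < Mg²⁺ — yet in this increasing list Mg²⁺ sits before Al³⁺. Nothing else is reversed, so Al³⁺ should move one place to the left.

Al³⁺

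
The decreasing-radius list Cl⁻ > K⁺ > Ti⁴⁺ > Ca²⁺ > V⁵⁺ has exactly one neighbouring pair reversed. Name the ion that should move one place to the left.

Scanning neighbour by neighbour, only Ti⁴⁺/Ca²⁺ violates a trend: they are isoelectronic (18 e⁻) and Ti has more protons than Ca (22 vs 20), making Ti⁴⁺ smaller. That makes Ca²⁺ the one sitting a position late relative to where it belongs.

Ca²⁺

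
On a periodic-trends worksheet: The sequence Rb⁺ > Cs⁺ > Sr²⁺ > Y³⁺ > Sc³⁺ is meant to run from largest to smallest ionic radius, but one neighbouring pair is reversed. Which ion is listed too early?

Check each adjacent pair. Rb⁺ and Cs⁺ are reversed: both in group 1 with the same charge; Rb⁺ (period 5) has the smaller radius. No other neighbouring pair contradicts the periodic trends, so Rb⁺ is the ion listed too early.

Rb⁺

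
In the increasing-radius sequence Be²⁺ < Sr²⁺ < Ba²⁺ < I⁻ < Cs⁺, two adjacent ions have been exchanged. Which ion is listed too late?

Cs⁺

The pair I⁻, Cs⁺ is the wrong way round — Cs⁺ and I⁻ share 54 electrons; the higher nuclear charge on Cs (Z=55) contracts it more, so Cs⁺ < I⁻. All other adjacent pairs agree with periodic trends, so Cs⁺ is the misplaced ion.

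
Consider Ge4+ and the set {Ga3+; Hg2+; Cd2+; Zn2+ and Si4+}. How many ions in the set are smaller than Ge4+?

Si4+ has 10 e⁻ (Z=14), Ge4+ has 28 e⁻ (Z=32), Ga3+ has 28 e⁻ (Z=31), Zn2+ has 28 e⁻ (Z=30), Cd2+ has 46 e⁻ (Z=48), Hg2+ has 78 e⁻ (Z=80). Si4+ < Ge4+ (same group, 1 shell fewer); Ge4+ < Ga3+ (isoelectronic, higher Z=32 is smaller); Ga3+ < Zn2+ (both 28 e⁻, Z=31>30); Zn2+ < Cd2+ (same group, 1 shell fewer); Cd2+ < Hg2+ (same group, period 5 vs 6).
Relative to Ge4+, the ions that are smaller are Si4+. So 1 is smaller.

1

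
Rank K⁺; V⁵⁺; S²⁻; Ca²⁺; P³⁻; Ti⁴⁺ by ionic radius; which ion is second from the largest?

S²⁻

All of these have 18 electrons (isoelectronic). With the same electron cloud, the ion with the most protons pulls it in tightest. Nuclear charges: V⁵⁺ (Z=23), Ti⁴⁺ (Z=22), Ca²⁺ (Z=20), K⁺ (Z=19), S²⁻ (Z=16), P³⁻ (Z=15). Highest Z is smallest.
Ordering: V⁵⁺ < Ti⁴⁺ < Ca²⁺ < K⁺ < S²⁻ < P³⁻. The second largest is S²⁻.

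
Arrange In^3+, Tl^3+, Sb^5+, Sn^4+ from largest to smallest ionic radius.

First list Z and electron count for each: Sb^5+: 46 e⁻, Z=51, Sn^4+: 46 e⁻, Z=50, In^3+: 46 e⁻, Z=49, Tl^3+: 78 e⁻, Z=81. Sb^5+ < Sn^4+ (isoelectronic, higher Z=51 is smaller); Sn^4+ < In^3+ (isoelectronic, higher Z=50 is smaller); In^3+ < Tl^3+ (same group, 1 shell fewer).

Tl^3+ > In^3+ > Sn^4+ > Sb^5+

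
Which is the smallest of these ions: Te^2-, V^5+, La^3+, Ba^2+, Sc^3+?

V^5+ has 18 e⁻ (Z=23), Sc^3+ has 18 e⁻ (Z=21), La^3+ has 54 e⁻ (Z=57), Ba^2+ has 54 e⁻ (Z=56), Te^2- has 54 e⁻ (Z=52). V^5+ < Sc^3+ (both 18 e⁻, Z=23>21); Sc^3+ < La^3+ (same group, 2 shells fewer); La^3+ < Ba^2+ (both 54 e⁻, Z=57>56); Ba^2+ < Te^2- (isoelectronic, higher Z=56 is smaller).

V^5+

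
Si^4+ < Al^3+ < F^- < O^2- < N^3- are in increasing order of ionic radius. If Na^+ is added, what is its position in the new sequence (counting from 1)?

3

Each ion has 10 electrons. The ranking follows nuclear charge in reverse — greater Z gives a smaller radius. Si^4+ (Z=14), Al^3+ (Z=13), Na^+ (Z=11), F^- (Z=9), O^2- (Z=8), N^3- (Z=7).
The complete sequence is Si^4+ < Al^3+ < Na^+ < F^- < O^2- < N^3-. Na^+ sits at position 3.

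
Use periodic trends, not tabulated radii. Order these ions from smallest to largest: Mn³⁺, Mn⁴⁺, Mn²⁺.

Mn⁴⁺ < Mn³⁺ < Mn²⁺

These are all Mn ions. Removing more electrons (higher positive charge) pulls the remaining electrons in closer, so Mn⁴⁺ is smallest and Mn²⁺ is largest.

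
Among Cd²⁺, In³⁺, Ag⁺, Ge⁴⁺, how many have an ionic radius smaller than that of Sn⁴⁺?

1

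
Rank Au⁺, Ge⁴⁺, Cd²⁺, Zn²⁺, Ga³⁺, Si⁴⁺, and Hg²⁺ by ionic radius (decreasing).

Tabulating Z and e⁻: Si⁴⁺ (Z=14, 10 e⁻), Ge⁴⁺ (Z=32, 28 e⁻), Ga³⁺ (Z=31, 28 e⁻), Zn²⁺ (Z=30, 28 e⁻), Cd²⁺ (Z=48, 46 e⁻), Hg²⁺ (Z=80, 78 e⁻), Au⁺ (Z=79, 78 e⁻). Si⁴⁺ < Ge⁴⁺ (same group, 1 shell fewer); Ge⁴⁺ < Ga³⁺ (isoelectronic, higher Z=32 is smaller); Ga³⁺ < Zn²⁺ (both 28 e⁻, Z=31>30); Zn²⁺ < Cd²⁺ (same group, 1 shell fewer); Cd²⁺ < Hg²⁺ (same group, 1 shell fewer); Hg²⁺ < Au⁺ (both 78 e⁻, Z=80>79).

Au⁺ > Hg²⁺ > Cd²⁺ > Zn²⁺ > Ga³⁺ > Ge⁴⁺ > Si⁴⁺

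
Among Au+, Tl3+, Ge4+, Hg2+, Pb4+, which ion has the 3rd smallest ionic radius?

Tl3+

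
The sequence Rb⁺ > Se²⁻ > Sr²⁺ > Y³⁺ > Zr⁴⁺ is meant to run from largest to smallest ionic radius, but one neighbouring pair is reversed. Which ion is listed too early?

The pair Rb⁺, Se²⁻ is the wrong way round — both have 36 electrons but Z(Rb)=37 > Z(Se)=34, so Rb⁺ should be the smaller of the two. All other adjacent pairs agree with periodic trends, so Rb⁺ is the misplaced ion.

Rb⁺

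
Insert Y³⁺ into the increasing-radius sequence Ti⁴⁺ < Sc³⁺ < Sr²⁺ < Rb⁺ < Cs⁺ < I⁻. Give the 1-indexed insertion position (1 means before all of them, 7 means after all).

3

First list Z and electron count for each: Ti⁴⁺ (Z=22, 18 e⁻), Sc³⁺ (Z=21, 18 e⁻), Y³⁺ (Z=39, 36 e⁻), Sr²⁺ (Z=38, 36 e⁻), Rb⁺ (Z=37, 36 e⁻), Cs⁺ (Z=55, 54 e⁻), I⁻ (Z=53, 54 e⁻). Ti⁴⁺ < Sc³⁺ (isoelectronic, higher Z=22 is smaller); Sc³⁺ < Y³⁺ (same group, period 4 vs 5); Y³⁺ < Sr²⁺ (both 36 e⁻, Z=39>38); Sr²⁺ < Rb⁺ (isoelectronic, higher Z=38 is smaller); Rb⁺ < Cs⁺ (same group, 1 shell fewer); Cs⁺ < I⁻ (isoelectronic, higher Z=55 is smaller).
With Y³⁺ included the full order is Ti⁴⁺ < Sc³⁺ < Y³⁺ < Sr²⁺ < Rb⁺ < Cs⁺ < I⁻, so it takes position 3.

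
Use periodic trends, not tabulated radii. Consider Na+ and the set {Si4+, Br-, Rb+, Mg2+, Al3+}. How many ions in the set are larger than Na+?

First list Z and electron count for each: Si4+: 10 e⁻, Z=14, Al3+: 10 e⁻, Z=13, Mg2+: 10 e⁻, Z=12, Na+: 10 e⁻, Z=11, Rb+: 36 e⁻, Z=37, Br-: 36 e⁻, Z=35. Si4+ < Al3+ (isoelectronic, higher Z=14 is smaller); Al3+ < Mg2+ (isoelectronic, higher Z=13 is smaller); Mg2+ < Na+ (isoelectronic, higher Z=12 is smaller); Na+ < Rb+ (same group, 2 shells fewer); Rb+ < Br- (isoelectronic, higher Z=37 is smaller).
Relative to Na+, the ions that are larger are Rb+, Br-. So 2 are larger.

2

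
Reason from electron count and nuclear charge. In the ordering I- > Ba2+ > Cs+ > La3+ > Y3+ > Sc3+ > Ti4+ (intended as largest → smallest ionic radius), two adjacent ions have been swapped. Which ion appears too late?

Cs+

The pair Ba2+, Cs+ is the wrong way round — Ba2+ and Cs+ share 54 electrons; the higher nuclear charge on Ba (Z=56) contracts it more, so Ba2+ < Cs+. All other adjacent pairs agree with periodic trends, so Cs+ is the misplaced ion.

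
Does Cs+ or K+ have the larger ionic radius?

These ions sit in one column with identical charge. Each step down the periodic table adds a principal shell, increasing the radius.

Cs+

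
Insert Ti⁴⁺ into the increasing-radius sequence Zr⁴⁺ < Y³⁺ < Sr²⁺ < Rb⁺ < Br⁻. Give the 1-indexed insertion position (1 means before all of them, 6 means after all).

1

Tabulating Z and e⁻: Ti⁴⁺ has 18 e⁻ (Z=22), Zr⁴⁺ has 36 e⁻ (Z=40), Y³⁺ has 36 e⁻ (Z=39), Sr²⁺ has 36 e⁻ (Z=38), Rb⁺ has 36 e⁻ (Z=37), Br⁻ has 36 e⁻ (Z=35). Ti⁴⁺ < Zr⁴⁺ (same group, 1 shell fewer); Zr⁴⁺ < Y³⁺ (isoelectronic, higher Z=40 is smaller); Y³⁺ < Sr²⁺ (both 36 e⁻, Z=39>38); Sr²⁺ < Rb⁺ (isoelectronic, higher Z=38 is smaller); Rb⁺ < Br⁻ (both 36 e⁻, Z=37>35).
Merged order: Ti⁴⁺ < Zr⁴⁺ < Y³⁺ < Sr²⁺ < Rb⁺ < Br⁻ — Ti⁴⁺ is number 1.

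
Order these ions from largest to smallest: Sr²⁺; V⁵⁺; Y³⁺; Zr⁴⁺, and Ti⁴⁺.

Sr²⁺ > Y³⁺ > Zr⁴⁺ > Ti⁴⁺ > V⁵⁺

V⁵⁺ has 18 e⁻ (Z=23), Ti⁴⁺ has 18 e⁻ (Z=22), Zr⁴⁺ has 36 e⁻ (Z=40), Y³⁺ has 36 e⁻ (Z=39), Sr²⁺ has 36 e⁻ (Z=38). V⁵⁺ < Ti⁴⁺ (both 18 e⁻, Z=23>22); Ti⁴⁺ < Zr⁴⁺ (same group, 1 shell fewer); Zr⁴⁺ < Y³⁺ (both 36 e⁻, Z=40>39); Y³⁺ < Sr²⁺ (both 36 e⁻, Z=39>38).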